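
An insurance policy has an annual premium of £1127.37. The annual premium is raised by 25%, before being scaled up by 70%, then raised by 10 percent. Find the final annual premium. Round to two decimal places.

25% increase: £1127.37 × 1.25 = £1409.2125.
70% increase: £1409.2125 × 1.7 = £2395.66125.
After the 10% increase: £2395.66125 × 1.1 = £2635.227375 ≈ £2635.23.

£2635.23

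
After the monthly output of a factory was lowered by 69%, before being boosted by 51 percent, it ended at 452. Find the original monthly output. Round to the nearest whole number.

966

The overall multiplier applied was 0.31 × 1.51 = 0.4681.
So the original monthly output was 452 ÷ 0.4681 ≈ 966.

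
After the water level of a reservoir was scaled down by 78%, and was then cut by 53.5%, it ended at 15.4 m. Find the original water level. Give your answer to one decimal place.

Undoing the 53.5% decrease: 15.4 ÷ 0.465 ≈ 33.11828.
Undoing the 78% decrease: 33.11828 ÷ 0.22 ≈ 150.5 m.

150.5 m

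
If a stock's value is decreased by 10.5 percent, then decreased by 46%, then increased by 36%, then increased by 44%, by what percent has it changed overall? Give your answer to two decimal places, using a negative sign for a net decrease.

The combined multiplier is 0.895 × 0.54 × 1.36 × 1.44 = 0.94649472.
That corresponds to a decrease of 5.35%.

-5.35%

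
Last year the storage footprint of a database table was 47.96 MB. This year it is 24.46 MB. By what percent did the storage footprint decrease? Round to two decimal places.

49.00%

Change: 24.46 − 47.96 = -23.50.
Relative to the original: -23.50 ÷ 47.96 ≈ -49.00%.
So the storage footprint decreased by 49.00%.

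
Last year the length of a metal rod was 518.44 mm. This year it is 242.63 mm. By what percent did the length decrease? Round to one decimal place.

53.2%

Change: 242.63 − 518.44 = -275.81.
Relative to the original: -275.81 ÷ 518.44 ≈ -53.2%.
So the length decreased by 53.2%.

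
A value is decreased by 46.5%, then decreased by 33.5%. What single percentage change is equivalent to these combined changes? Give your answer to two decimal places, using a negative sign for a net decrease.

-64.42%

The combined multiplier is 0.535 × 0.665 = 0.355775.
That corresponds to a decrease of 64.42%.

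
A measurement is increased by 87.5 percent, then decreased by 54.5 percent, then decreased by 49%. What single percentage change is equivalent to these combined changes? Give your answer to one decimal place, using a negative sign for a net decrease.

-56.5%

An 87.5% increase multiplies by 1.875.
Then a 54.5% decrease: 1.875 × 0.455 = 0.853125.
Then a 49% decrease: 0.853125 × 0.51 = 0.43509375.
Overall factor 0.43509375, i.e. -56.5%.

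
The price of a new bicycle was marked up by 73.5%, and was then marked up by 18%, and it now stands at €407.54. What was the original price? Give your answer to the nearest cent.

€199.06

Undoing the 18% increase: €407.54 ÷ 1.18 ≈ €345.372881.
Undoing the 73.5% increase: €345.372881 ÷ 1.735 ≈ €199.06.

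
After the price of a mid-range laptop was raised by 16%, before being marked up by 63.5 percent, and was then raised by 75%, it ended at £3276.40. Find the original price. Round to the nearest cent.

Undoing the 75% increase: £3276.40 ÷ 1.75 ≈ £1872.228571.
Undoing the 63.5% increase: £1872.228571 ÷ 1.635 ≈ £1145.093927.
Undoing the 16% increase: £1145.093927 ÷ 1.16 ≈ £987.15.

£987.15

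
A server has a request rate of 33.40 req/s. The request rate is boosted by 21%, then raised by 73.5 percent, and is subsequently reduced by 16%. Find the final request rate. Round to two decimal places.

58.90 req/s

21% increase: 33.40 × 1.21 = 40.414.
Apply the 73.5% increase: 40.414 × 1.735 = 70.11829.
After the 16% decrease: 70.11829 × 0.84 = 58.8993636 ≈ 58.90.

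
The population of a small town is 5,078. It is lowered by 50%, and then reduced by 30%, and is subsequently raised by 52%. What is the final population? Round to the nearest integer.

Apply the 50% decrease: 5,078 × 0.5 = 2539.
Apply the 30% decrease: 2539 × 0.7 = 1777.3.
After the 52% increase: 1777.3 × 1.52 = 2701.496 ≈ 2,701.

2,701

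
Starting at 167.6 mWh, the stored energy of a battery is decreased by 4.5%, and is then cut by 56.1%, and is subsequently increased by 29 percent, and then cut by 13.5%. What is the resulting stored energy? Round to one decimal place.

After the 4.5% decrease: 167.6 × 0.955 = 160.058.
After the 56.1% decrease: 160.058 × 0.439 = 70.265462.
29% increase: 70.265462 × 1.29 = 90.64244598.
After the 13.5% decrease: 90.64244598 × 0.865 = 78.4057157727 ≈ 78.4.

78.4 mWh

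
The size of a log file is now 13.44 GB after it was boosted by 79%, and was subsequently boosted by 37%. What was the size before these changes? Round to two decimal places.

5.48 GB

The overall multiplier applied was 1.79 × 1.37 = 2.4523.
So the original size was 13.44 ÷ 2.4523 ≈ 5.48 GB.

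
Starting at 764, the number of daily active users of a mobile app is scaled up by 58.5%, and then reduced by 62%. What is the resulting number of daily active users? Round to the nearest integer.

After the 58.5% increase: 764 × 1.585 = 1210.94.
62% decrease: 1210.94 × 0.38 = 460.1572 ≈ 460.

460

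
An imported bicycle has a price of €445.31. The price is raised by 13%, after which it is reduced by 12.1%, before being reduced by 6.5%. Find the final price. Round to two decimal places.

Apply the 13% increase: €445.31 × 1.13 = €503.2003.
Apply the 12.1% decrease: €503.2003 × 0.879 = €442.3130637.
6.5% decrease: €442.3130637 × 0.935 = €413.5627145595 ≈ €413.56.

€413.56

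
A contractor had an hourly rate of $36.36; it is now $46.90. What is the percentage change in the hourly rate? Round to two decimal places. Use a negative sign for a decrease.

28.99%

Change: $46.90 − $36.36 = $10.54.
Relative to the original: $10.54 ÷ $36.36 ≈ 28.99%.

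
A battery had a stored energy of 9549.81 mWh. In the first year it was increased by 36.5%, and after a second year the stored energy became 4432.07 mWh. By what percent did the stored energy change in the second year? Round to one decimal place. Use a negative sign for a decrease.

After the first year: 9549.81 × 1.365 = 13035.49065.
Second-year multiplier: 4432.07 ÷ 13035.49065 ≈ 0.34.
That is a change of -66.0%.

-66.0%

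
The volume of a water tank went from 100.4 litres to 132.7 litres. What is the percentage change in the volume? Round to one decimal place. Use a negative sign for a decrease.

32.2%

Change: 132.7 − 100.4 = 32.3.
Relative to the original: 32.3 ÷ 100.4 ≈ 32.2%.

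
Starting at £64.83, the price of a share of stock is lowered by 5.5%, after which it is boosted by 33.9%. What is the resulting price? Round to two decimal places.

5.5% decrease: £64.83 × 0.945 = £61.26435.
After the 33.9% increase: £61.26435 × 1.339 = £82.03296465 ≈ £82.03.

£82.03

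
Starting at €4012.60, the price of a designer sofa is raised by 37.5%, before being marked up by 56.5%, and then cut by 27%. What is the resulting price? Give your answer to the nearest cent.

Apply the 37.5% increase: €4012.60 × 1.375 = €5517.325.
After the 56.5% increase: €5517.325 × 1.565 = €8634.613625.
After the 27% decrease: €8634.613625 × 0.73 = €6303.26794625 ≈ €6303.27.

€6303.27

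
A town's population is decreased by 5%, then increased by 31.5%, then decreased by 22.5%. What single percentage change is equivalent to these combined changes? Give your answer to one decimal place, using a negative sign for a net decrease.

A 5% decrease multiplies by 0.95.
Then a 31.5% increase: 0.95 × 1.315 = 1.24925.
Then a 22.5% decrease: 1.24925 × 0.775 = 0.96816875.
Overall factor 0.96816875, i.e. -3.2%.

-3.2%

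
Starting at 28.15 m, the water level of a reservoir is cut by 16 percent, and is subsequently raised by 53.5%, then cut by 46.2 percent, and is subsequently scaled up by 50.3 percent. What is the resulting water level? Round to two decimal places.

After the 16% decrease: 28.15 × 0.84 = 23.646.
Apply the 53.5% increase: 23.646 × 1.535 = 36.29661.
Apply the 46.2% decrease: 36.29661 × 0.538 = 19.52757618.
Apply the 50.3% increase: 19.52757618 × 1.503 = 29.34994699854 ≈ 29.35.

29.35 m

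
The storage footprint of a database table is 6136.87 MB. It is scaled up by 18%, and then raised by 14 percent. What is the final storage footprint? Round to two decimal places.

Each change multiplies by a factor: 1.18 × 1.14 = 1.3452.
6136.87 × 1.3452 = 8255.317524 ≈ 8255.32.

8255.32 MB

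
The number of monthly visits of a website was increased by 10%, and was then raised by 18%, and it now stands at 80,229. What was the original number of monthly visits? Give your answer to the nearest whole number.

61,810

Undoing the 18% increase: 80,229 ÷ 1.18 ≈ 67990.677966.
Undoing the 10% increase: 67990.677966 ÷ 1.1 ≈ 61,810.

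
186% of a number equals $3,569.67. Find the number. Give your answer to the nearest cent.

$3,569.67 ÷ 1.86 ≈ $1,919.18.

$1,919.18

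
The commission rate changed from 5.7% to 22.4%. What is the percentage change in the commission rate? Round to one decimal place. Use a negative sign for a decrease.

The change is 22.4 − 5.7 = 16.7 percentage points.
Relative to the original 5.7%, that is 16.7 ÷ 5.7 ≈ 293.0%.

293.0%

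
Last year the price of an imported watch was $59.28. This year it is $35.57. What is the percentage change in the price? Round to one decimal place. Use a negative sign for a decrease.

-40.0%

Change: $35.57 − $59.28 = -$23.71.
Relative to the original: -$23.71 ÷ $59.28 ≈ -40.0%.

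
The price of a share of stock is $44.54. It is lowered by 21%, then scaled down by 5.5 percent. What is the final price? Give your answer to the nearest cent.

$33.25

After the 21% decrease: $44.54 × 0.79 = $35.1866.
Apply the 5.5% decrease: $35.1866 × 0.945 = $33.251337 ≈ $33.25.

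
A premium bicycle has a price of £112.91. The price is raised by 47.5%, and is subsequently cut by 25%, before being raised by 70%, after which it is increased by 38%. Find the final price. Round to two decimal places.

£293.03

After the 47.5% increase: £112.91 × 1.475 = £166.54225.
25% decrease: £166.54225 × 0.75 = £124.9066875.
After the 70% increase: £124.9066875 × 1.7 = £212.34136875.
After the 38% increase: £212.34136875 × 1.38 = £293.031088875 ≈ £293.03.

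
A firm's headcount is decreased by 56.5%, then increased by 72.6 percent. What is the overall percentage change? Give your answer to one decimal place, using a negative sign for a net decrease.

The combined multiplier is 0.435 × 1.726 = 0.75081.
That corresponds to a decrease of 24.9%.

-24.9%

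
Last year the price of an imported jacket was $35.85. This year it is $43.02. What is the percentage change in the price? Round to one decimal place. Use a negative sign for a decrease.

Change: $43.02 − $35.85 = $7.17.
Relative to the original: $7.17 ÷ $35.85 = 20.0%.

20.0%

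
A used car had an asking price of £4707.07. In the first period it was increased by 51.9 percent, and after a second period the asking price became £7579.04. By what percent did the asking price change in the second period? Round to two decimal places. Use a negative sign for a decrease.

6.00%

After the first period: £4707.07 × 1.519 = £7150.03933.
Second-period multiplier: £7579.04 ÷ £7150.03933 ≈ 1.06.
That is a change of 6.00%.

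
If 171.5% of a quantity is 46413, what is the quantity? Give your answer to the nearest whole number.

46413 ÷ 1.715 ≈ 27063.

27063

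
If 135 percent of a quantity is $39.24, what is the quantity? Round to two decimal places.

$29.07

$39.24 ÷ 1.35 ≈ $29.07.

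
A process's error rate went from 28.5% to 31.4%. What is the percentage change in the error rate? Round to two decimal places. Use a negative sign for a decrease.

10.18%

The change is 31.4 − 28.5 = 2.9 percentage points.
Relative to the original 28.5%, that is 2.9 ÷ 28.5 ≈ 10.18%.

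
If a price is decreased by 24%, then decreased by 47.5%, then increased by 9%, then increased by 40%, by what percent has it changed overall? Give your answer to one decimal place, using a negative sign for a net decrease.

The combined multiplier is 0.76 × 0.525 × 1.09 × 1.4 = 0.608874.
That corresponds to a decrease of 39.1%.

-39.1%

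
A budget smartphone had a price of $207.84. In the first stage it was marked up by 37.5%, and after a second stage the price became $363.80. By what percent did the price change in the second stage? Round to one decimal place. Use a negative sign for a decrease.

After the first stage: $207.84 × 1.375 = $285.78.
Second-stage multiplier: $363.80 ÷ $285.78 ≈ 1.27301.
That is a change of 27.3%.

27.3%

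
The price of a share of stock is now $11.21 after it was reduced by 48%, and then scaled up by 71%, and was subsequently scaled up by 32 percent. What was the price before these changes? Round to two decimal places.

$9.55

Undoing the 32% increase: $11.21 ÷ 1.32 ≈ $8.492424.
Undoing the 71% increase: $8.492424 ÷ 1.71 ≈ $4.96633.
Undoing the 48% decrease: $4.96633 ÷ 0.52 ≈ $9.55.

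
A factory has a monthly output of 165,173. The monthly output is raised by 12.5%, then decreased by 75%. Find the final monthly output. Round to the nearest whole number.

Each change multiplies by a factor: 1.125 × 0.25 = 0.28125.
165,173 × 0.28125 = 46454.90625 ≈ 46,455.

46,455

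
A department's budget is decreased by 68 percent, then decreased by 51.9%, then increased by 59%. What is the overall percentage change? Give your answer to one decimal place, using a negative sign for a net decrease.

A 68% decrease multiplies by 0.32.
Then a 51.9% decrease: 0.32 × 0.481 = 0.15392.
Then a 59% increase: 0.15392 × 1.59 = 0.2447328.
Overall factor 0.2447328, i.e. -75.5%.

-75.5%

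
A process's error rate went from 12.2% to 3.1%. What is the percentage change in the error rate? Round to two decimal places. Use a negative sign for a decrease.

-74.59%

The change is 3.1 − 12.2 = -9.1 percentage points.
Relative to the original 12.2%, that is -9.1 ÷ 12.2 ≈ -74.59%.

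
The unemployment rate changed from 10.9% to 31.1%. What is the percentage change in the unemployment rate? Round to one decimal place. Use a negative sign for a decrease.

The change is 31.1 − 10.9 = 20.2 percentage points.
Relative to the original 10.9%, that is 20.2 ÷ 10.9 ≈ 185.3%.

185.3%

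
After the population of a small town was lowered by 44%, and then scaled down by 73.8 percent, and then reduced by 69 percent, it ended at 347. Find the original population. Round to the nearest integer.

7,629

Undoing the 69% decrease: 347 ÷ 0.31 ≈ 1119.354839.
Undoing the 73.8% decrease: 1119.354839 ÷ 0.262 ≈ 4272.346714.
Undoing the 44% decrease: 4272.346714 ÷ 0.56 ≈ 7,629.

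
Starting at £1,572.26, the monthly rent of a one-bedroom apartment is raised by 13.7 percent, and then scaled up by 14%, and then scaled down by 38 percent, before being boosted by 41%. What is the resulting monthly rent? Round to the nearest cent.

Each change multiplies by a factor: 1.137 × 1.14 × 0.62 × 1.41 = 1.133120556.
£1,572.26 × 1.133120556 = £1781.56012537656 ≈ £1,781.56.

£1,781.56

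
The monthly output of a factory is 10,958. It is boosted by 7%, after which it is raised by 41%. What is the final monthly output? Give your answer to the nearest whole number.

7% increase: 10,958 × 1.07 = 11725.06.
After the 41% increase: 11725.06 × 1.41 = 16532.3346 ≈ 16,532.

16,532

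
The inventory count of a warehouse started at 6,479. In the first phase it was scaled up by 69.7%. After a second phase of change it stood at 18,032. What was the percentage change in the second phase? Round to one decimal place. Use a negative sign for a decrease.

64.0%

After the first phase: 6,479 × 1.697 = 10994.863.
Second-phase multiplier: 18,032 ÷ 10994.863 ≈ 1.64004.
That is a change of 64.0%.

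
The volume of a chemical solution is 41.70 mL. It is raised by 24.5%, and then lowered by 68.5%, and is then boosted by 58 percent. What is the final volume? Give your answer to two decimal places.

Each change multiplies by a factor: 1.245 × 0.315 × 1.58 = 0.6196365.
41.70 × 0.6196365 = 25.83884205 ≈ 25.84.

25.84 mL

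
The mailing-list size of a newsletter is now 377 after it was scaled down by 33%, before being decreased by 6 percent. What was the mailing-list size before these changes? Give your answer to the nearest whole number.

599

Undoing the 6% decrease: 377 ÷ 0.94 ≈ 401.06383.
Undoing the 33% decrease: 401.06383 ÷ 0.67 ≈ 599.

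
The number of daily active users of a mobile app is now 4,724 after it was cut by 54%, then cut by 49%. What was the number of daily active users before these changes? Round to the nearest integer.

The overall multiplier applied was 0.46 × 0.51 = 0.2346.
So the original number of daily active users was 4,724 ÷ 0.2346 ≈ 20,136.

20,136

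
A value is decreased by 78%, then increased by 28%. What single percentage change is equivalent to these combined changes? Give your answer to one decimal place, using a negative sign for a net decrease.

-71.8%

The combined multiplier is 0.22 × 1.28 = 0.2816.
That corresponds to a decrease of 71.8%.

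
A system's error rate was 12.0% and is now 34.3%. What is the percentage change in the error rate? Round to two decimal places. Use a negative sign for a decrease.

185.83%

The change is 34.3 − 12.0 = 22.3 percentage points.
Relative to the original 12.0%, that is 22.3 ÷ 12.0 ≈ 185.83%.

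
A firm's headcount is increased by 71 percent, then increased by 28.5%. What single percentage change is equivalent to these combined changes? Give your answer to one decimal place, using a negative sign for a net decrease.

119.7%

A 71% increase multiplies by 1.71.
Then a 28.5% increase: 1.71 × 1.285 = 2.19735.
Overall factor 2.19735, i.e. 119.7%.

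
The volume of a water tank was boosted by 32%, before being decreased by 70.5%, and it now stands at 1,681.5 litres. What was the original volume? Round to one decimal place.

The overall multiplier applied was 1.32 × 0.295 = 0.3894.
So the original volume was 1,681.5 ÷ 0.3894 ≈ 4,318.2 litres.

4,318.2 litres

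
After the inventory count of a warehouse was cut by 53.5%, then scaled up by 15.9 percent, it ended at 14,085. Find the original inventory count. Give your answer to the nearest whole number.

26,135

Undoing the 15.9% increase: 14,085 ÷ 1.159 ≈ 12152.71786.
Undoing the 53.5% decrease: 12152.71786 ÷ 0.465 ≈ 26,135.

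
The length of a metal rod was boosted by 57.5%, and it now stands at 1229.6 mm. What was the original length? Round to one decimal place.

780.7 mm

The overall multiplier applied was 1.575.
So the original length was 1229.6 ÷ 1.575 ≈ 780.7 mm.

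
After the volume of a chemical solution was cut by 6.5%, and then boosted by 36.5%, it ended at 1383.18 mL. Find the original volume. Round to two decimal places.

1083.76 mL

The overall multiplier applied was 0.935 × 1.365 = 1.276275.
So the original volume was 1383.18 ÷ 1.276275 ≈ 1083.76 mL.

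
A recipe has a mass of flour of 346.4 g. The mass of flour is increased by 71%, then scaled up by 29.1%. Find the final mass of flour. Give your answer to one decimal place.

71% increase: 346.4 × 1.71 = 592.344.
Apply the 29.1% increase: 592.344 × 1.291 = 764.716104 ≈ 764.7.

764.7 g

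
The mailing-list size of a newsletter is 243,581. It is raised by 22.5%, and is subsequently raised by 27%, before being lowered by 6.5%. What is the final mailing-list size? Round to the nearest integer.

354,319

22.5% increase: 243,581 × 1.225 = 298386.725.
After the 27% increase: 298386.725 × 1.27 = 378951.14075.
Apply the 6.5% decrease: 378951.14075 × 0.935 = 354319.31660125 ≈ 354,319.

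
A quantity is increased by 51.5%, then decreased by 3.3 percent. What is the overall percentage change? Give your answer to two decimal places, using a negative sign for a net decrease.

46.50%

A 51.5% increase multiplies by 1.515.
Then a 3.3% decrease: 1.515 × 0.967 = 1.465005.
Overall factor 1.465005, i.e. 46.50%.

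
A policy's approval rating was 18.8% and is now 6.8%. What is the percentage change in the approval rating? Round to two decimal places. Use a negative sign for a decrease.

-63.83%

The change is 6.8 − 18.8 = -12.0 percentage points.
Relative to the original 18.8%, that is -12.0 ÷ 18.8 ≈ -63.83%.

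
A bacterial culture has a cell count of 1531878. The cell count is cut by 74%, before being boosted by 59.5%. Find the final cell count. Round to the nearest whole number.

Each change multiplies by a factor: 0.26 × 1.595 = 0.4147.
1531878 × 0.4147 = 635269.8066 ≈ 635270.

635270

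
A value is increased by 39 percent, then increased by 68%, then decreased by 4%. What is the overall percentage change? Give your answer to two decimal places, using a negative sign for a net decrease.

124.18%

A 39% increase multiplies by 1.39.
Then a 68% increase: 1.39 × 1.68 = 2.3352.
Then a 4% decrease: 2.3352 × 0.96 = 2.241792.
Overall factor 2.241792, i.e. 124.18%.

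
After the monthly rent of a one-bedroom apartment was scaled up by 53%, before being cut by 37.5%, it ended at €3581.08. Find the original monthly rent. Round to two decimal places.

The overall multiplier applied was 1.53 × 0.625 = 0.95625.
So the original monthly rent was €3581.08 ÷ 0.95625 ≈ €3744.92.

€3744.92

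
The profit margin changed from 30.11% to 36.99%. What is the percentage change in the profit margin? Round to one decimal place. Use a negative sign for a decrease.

22.8%

The change is 36.99 − 30.11 = 6.88 percentage points.
Relative to the original 30.11%, that is 6.88 ÷ 30.11 ≈ 22.8%.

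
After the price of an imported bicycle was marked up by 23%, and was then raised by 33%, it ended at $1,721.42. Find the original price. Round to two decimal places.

The overall multiplier applied was 1.23 × 1.33 = 1.6359.
So the original price was $1,721.42 ÷ 1.6359 ≈ $1,052.28.

$1,052.28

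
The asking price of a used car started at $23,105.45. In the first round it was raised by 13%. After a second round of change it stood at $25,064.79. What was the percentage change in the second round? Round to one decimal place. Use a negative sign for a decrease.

After the first round: $23,105.45 × 1.13 = $26109.1585.
Second-round multiplier: $25,064.79 ÷ $26109.1585 ≈ 0.96.
That is a change of -4.0%.

-4.0%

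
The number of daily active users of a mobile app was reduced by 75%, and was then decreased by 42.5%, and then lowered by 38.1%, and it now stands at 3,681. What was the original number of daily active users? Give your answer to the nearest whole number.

Undoing the 38.1% decrease: 3,681 ÷ 0.619 ≈ 5946.688207.
Undoing the 42.5% decrease: 5946.688207 ÷ 0.575 ≈ 10342.066447.
Undoing the 75% decrease: 10342.066447 ÷ 0.25 ≈ 41,368.

41,368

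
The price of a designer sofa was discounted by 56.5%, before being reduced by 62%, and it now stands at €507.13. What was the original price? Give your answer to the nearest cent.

€3067.94

The overall multiplier applied was 0.435 × 0.38 = 0.1653.
So the original price was €507.13 ÷ 0.1653 ≈ €3067.94.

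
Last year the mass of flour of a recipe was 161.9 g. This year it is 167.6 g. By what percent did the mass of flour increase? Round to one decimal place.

Change: 167.6 − 161.9 = 5.7.
Relative to the original: 5.7 ÷ 161.9 ≈ 3.5%.
So the mass of flour increased by 3.5%.

3.5%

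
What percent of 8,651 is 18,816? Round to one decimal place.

217.5%

18,816 ÷ 8,651 ≈ 217.5%.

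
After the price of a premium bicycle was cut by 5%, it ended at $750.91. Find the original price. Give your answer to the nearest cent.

$790.43

The overall multiplier applied was 0.95.
So the original price was $750.91 ÷ 0.95 ≈ $790.43.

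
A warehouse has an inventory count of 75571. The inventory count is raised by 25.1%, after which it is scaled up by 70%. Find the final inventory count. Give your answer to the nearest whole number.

Each change multiplies by a factor: 1.251 × 1.7 = 2.1267.
75571 × 2.1267 = 160716.8457 ≈ 160717.

160717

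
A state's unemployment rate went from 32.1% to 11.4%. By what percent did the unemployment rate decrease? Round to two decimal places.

The change is 11.4 − 32.1 = -20.7 percentage points.
Relative to the original 32.1%, that is -20.7 ÷ 32.1 ≈ -64.49%.
So the unemployment rate fell by 64.49%.

64.49%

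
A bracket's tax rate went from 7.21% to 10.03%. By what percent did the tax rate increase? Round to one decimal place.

39.1%

The change is 10.03 − 7.21 = 2.82 percentage points.
Relative to the original 7.21%, that is 2.82 ÷ 7.21 ≈ 39.1%.
So the tax rate rose by 39.1%.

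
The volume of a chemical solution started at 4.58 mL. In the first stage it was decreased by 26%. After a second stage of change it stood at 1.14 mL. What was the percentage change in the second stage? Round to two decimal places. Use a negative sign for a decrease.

-66.36%

After the first stage: 4.58 × 0.74 = 3.3892.
Second-stage multiplier: 1.14 ÷ 3.3892 ≈ 0.336363.
That is a change of -66.36%.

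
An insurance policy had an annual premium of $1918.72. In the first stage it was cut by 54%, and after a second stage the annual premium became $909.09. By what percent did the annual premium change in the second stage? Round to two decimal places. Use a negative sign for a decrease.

After the first stage: $1918.72 × 0.46 = $882.6112.
Second-stage multiplier: $909.09 ÷ $882.6112 ≈ 1.030001.
That is a change of 3.00%.

3.00%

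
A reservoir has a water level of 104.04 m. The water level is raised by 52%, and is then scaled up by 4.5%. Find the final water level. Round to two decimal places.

Apply the 52% increase: 104.04 × 1.52 = 158.1408.
4.5% increase: 158.1408 × 1.045 = 165.257136 ≈ 165.26.

165.26 m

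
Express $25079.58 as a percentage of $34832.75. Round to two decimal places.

$25079.58 ÷ $34832.75 = 72.00%.

72.00%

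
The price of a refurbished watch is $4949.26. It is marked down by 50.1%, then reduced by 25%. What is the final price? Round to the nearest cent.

Each change multiplies by a factor: 0.499 × 0.75 = 0.37425.
$4949.26 × 0.37425 = $1852.260555 ≈ $1852.26.

$1852.26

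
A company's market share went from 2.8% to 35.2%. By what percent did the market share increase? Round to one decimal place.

The change is 35.2 − 2.8 = 32.4 percentage points.
Relative to the original 2.8%, that is 32.4 ÷ 2.8 ≈ 1157.1%.
So the market share rose by 1157.1%.

1157.1%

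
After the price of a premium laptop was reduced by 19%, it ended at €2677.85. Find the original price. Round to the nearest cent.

The overall multiplier applied was 0.81.
So the original price was €2677.85 ÷ 0.81 ≈ €3305.99.

€3305.99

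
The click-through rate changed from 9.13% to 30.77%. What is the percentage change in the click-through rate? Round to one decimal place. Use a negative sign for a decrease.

The change is 30.77 − 9.13 = 21.64 percentage points.
Relative to the original 9.13%, that is 21.64 ÷ 9.13 ≈ 237.0%.

237.0%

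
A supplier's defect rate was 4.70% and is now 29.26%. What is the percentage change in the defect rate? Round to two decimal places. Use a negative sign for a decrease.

522.55%

The change is 29.26 − 4.70 = 24.56 percentage points.
Relative to the original 4.70%, that is 24.56 ÷ 4.70 ≈ 522.55%.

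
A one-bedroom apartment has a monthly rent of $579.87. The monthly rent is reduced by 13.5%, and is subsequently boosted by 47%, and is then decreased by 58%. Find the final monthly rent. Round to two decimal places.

$309.68

Each change multiplies by a factor: 0.865 × 1.47 × 0.42 = 0.534051.
$579.87 × 0.534051 = $309.68015337 ≈ $309.68.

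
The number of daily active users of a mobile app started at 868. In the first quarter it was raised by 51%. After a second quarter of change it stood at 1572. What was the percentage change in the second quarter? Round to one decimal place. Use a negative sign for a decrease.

After the first quarter: 868 × 1.51 = 1310.68.
Second-quarter multiplier: 1572 ÷ 1310.68 ≈ 1.19938.
That is a change of 19.9%.

19.9%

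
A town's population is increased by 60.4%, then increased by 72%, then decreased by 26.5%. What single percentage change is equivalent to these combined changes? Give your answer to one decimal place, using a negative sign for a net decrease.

102.8%

The combined multiplier is 1.604 × 1.72 × 0.735 = 2.0277768.
That corresponds to an increase of 102.8%.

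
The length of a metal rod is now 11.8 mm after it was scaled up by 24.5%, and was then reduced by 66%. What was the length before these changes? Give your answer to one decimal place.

The overall multiplier applied was 1.245 × 0.34 = 0.4233.
So the original length was 11.8 ÷ 0.4233 ≈ 27.9 mm.

27.9 mm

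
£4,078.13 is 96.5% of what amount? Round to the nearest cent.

£4,226.04

£4,078.13 ÷ 0.965 ≈ £4,226.04.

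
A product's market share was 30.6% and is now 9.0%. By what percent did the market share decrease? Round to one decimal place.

70.6%

The change is 9.0 − 30.6 = -21.6 percentage points.
Relative to the original 30.6%, that is -21.6 ÷ 30.6 ≈ -70.6%.
So the market share fell by 70.6%.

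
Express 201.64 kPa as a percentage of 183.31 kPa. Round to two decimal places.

110.00%

201.64 kPa ÷ 183.31 kPa ≈ 110.00%.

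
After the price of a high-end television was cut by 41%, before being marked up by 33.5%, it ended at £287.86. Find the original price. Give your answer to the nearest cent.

Undoing the 33.5% increase: £287.86 ÷ 1.335 ≈ £215.625468.
Undoing the 41% decrease: £215.625468 ÷ 0.59 ≈ £365.47.

£365.47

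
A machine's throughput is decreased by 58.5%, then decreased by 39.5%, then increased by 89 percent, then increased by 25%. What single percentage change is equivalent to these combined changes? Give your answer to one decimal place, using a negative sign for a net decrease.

The combined multiplier is 0.415 × 0.605 × 1.89 × 1.25 = 0.5931646875.
That corresponds to a decrease of 40.7%.

-40.7%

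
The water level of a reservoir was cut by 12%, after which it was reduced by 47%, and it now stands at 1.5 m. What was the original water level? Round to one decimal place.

Undoing the 47% decrease: 1.5 ÷ 0.53 ≈ 2.830189.
Undoing the 12% decrease: 2.830189 ÷ 0.88 ≈ 3.2 m.

3.2 m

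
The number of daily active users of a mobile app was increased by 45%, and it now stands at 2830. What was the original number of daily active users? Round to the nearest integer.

1952

The overall multiplier applied was 1.45.
So the original number of daily active users was 2830 ÷ 1.45 ≈ 1952.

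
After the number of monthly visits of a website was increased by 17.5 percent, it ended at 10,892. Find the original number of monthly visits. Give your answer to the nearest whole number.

The overall multiplier applied was 1.175.
So the original number of monthly visits was 10,892 ÷ 1.175 ≈ 9,270.

9,270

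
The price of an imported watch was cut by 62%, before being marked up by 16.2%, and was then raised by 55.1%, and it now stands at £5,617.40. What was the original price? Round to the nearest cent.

£8,202.27

The overall multiplier applied was 0.38 × 1.162 × 1.551 = 0.68485956.
So the original price was £5,617.40 ÷ 0.68485956 ≈ £8,202.27.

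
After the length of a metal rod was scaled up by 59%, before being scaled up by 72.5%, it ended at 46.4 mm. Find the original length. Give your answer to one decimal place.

16.9 mm

The overall multiplier applied was 1.59 × 1.725 = 2.74275.
So the original length was 46.4 ÷ 2.74275 ≈ 16.9 mm.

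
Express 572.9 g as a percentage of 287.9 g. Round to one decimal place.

572.9 g ÷ 287.9 g ≈ 199.0%.

199.0%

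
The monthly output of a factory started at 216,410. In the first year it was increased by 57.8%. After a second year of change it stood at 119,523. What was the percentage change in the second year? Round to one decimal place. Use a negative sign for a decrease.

After the first year: 216,410 × 1.578 = 341494.98.
Second-year multiplier: 119,523 ÷ 341494.98 ≈ 0.35.
That is a change of -65.0%.

-65.0%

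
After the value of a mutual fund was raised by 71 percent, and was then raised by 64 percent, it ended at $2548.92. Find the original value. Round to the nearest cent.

$908.90

The overall multiplier applied was 1.71 × 1.64 = 2.8044.
So the original value was $2548.92 ÷ 2.8044 ≈ $908.90.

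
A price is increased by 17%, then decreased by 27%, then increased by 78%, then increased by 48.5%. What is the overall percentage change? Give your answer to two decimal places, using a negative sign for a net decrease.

125.76%

A 17% increase multiplies by 1.17.
Then a 27% decrease: 1.17 × 0.73 = 0.8541.
Then a 78% increase: 0.8541 × 1.78 = 1.520298.
Then a 48.5% increase: 1.520298 × 1.485 = 2.25764253.
Overall factor 2.25764253, i.e. 125.76%.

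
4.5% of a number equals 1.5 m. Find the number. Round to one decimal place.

33.3 m

1.5 m ÷ 0.045 ≈ 33.3 m.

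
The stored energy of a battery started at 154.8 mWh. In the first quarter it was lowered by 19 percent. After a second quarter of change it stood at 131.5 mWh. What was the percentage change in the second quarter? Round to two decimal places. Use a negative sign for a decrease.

4.87%

After the first quarter: 154.8 × 0.81 = 125.388.
Second-quarter multiplier: 131.5 ÷ 125.388 ≈ 1.048745.
That is a change of 4.87%.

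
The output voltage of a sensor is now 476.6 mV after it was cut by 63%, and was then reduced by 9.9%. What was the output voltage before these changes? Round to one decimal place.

1,429.6 mV

The overall multiplier applied was 0.37 × 0.901 = 0.33337.
So the original output voltage was 476.6 ÷ 0.33337 ≈ 1,429.6 mV.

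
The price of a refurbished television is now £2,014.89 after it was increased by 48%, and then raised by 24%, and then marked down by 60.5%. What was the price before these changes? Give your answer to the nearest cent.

The overall multiplier applied was 1.48 × 1.24 × 0.395 = 0.724904.
So the original price was £2,014.89 ÷ 0.724904 ≈ £2,779.53.

£2,779.53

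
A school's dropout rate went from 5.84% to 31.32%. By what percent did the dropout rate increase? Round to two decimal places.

The change is 31.32 − 5.84 = 25.48 percentage points.
Relative to the original 5.84%, that is 25.48 ÷ 5.84 ≈ 436.30%.
So the dropout rate rose by 436.30%.

436.30%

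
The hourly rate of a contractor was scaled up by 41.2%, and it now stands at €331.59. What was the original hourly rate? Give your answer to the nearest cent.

The overall multiplier applied was 1.412.
So the original hourly rate was €331.59 ÷ 1.412 ≈ €234.84.

€234.84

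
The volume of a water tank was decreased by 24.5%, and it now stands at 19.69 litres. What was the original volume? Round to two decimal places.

26.08 litres

The overall multiplier applied was 0.755.
So the original volume was 19.69 ÷ 0.755 ≈ 26.08 litres.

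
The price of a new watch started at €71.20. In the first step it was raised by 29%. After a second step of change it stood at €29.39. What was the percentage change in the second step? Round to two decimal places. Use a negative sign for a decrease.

-68.00%

After the first step: €71.20 × 1.29 = €91.848.
Second-step multiplier: €29.39 ÷ €91.848 ≈ 0.319985.
That is a change of -68.00%.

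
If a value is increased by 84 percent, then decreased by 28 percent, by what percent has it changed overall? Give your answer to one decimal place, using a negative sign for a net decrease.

The combined multiplier is 1.84 × 0.72 = 1.3248.
That corresponds to an increase of 32.5%.

32.5%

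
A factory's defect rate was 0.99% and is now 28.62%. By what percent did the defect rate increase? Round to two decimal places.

2790.91%

The change is 28.62 − 0.99 = 27.63 percentage points.
Relative to the original 0.99%, that is 27.63 ÷ 0.99 ≈ 2790.91%.
So the defect rate rose by 2790.91%.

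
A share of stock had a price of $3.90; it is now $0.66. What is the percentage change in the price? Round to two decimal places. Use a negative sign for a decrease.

Change: $0.66 − $3.90 = -$3.24.
Relative to the original: -$3.24 ÷ $3.90 ≈ -83.08%.

-83.08%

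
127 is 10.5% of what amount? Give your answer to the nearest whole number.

127 ÷ 0.105 ≈ 1210.

1210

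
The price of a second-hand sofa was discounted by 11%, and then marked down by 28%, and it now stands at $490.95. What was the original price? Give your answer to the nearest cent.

$766.15

The overall multiplier applied was 0.89 × 0.72 = 0.6408.
So the original price was $490.95 ÷ 0.6408 ≈ $766.15.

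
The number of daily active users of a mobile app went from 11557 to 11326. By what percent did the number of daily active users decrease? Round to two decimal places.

2.00%

Change: 11326 − 11557 = -231.
Relative to the original: -231 ÷ 11557 ≈ -2.00%.
So the number of daily active users decreased by 2.00%.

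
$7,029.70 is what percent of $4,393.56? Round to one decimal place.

$7,029.70 ÷ $4,393.56 ≈ 160.0%.

160.0%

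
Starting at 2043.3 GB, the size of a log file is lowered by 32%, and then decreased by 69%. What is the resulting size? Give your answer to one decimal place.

Each change multiplies by a factor: 0.68 × 0.31 = 0.2108.
2043.3 × 0.2108 = 430.72764 ≈ 430.7.

430.7 GB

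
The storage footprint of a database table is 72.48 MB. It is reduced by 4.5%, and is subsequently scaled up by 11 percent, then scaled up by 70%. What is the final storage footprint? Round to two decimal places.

Apply the 4.5% decrease: 72.48 × 0.955 = 69.2184.
After the 11% increase: 69.2184 × 1.11 = 76.832424.
70% increase: 76.832424 × 1.7 = 130.6151208 ≈ 130.62.

130.62 MB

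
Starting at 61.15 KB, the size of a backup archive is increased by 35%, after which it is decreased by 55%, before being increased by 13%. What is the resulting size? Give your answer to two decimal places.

Each change multiplies by a factor: 1.35 × 0.45 × 1.13 = 0.686475.
61.15 × 0.686475 = 41.97794625 ≈ 41.98.

41.98 KB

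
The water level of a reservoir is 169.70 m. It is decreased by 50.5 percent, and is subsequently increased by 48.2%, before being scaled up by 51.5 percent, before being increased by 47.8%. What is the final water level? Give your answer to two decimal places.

278.75 m

After the 50.5% decrease: 169.70 × 0.495 = 84.0015.
Apply the 48.2% increase: 84.0015 × 1.482 = 124.490223.
51.5% increase: 124.490223 × 1.515 = 188.602687845.
Apply the 47.8% increase: 188.602687845 × 1.478 = 278.75477263491 ≈ 278.75.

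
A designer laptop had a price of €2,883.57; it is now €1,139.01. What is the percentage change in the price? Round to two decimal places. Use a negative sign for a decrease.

Change: €1,139.01 − €2,883.57 = -€1,744.56.
Relative to the original: -€1,744.56 ÷ €2,883.57 ≈ -60.50%.

-60.50%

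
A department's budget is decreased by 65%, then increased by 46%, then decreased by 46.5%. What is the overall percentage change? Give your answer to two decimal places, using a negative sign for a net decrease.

The combined multiplier is 0.35 × 1.46 × 0.535 = 0.273385.
That corresponds to a decrease of 72.66%.

-72.66%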